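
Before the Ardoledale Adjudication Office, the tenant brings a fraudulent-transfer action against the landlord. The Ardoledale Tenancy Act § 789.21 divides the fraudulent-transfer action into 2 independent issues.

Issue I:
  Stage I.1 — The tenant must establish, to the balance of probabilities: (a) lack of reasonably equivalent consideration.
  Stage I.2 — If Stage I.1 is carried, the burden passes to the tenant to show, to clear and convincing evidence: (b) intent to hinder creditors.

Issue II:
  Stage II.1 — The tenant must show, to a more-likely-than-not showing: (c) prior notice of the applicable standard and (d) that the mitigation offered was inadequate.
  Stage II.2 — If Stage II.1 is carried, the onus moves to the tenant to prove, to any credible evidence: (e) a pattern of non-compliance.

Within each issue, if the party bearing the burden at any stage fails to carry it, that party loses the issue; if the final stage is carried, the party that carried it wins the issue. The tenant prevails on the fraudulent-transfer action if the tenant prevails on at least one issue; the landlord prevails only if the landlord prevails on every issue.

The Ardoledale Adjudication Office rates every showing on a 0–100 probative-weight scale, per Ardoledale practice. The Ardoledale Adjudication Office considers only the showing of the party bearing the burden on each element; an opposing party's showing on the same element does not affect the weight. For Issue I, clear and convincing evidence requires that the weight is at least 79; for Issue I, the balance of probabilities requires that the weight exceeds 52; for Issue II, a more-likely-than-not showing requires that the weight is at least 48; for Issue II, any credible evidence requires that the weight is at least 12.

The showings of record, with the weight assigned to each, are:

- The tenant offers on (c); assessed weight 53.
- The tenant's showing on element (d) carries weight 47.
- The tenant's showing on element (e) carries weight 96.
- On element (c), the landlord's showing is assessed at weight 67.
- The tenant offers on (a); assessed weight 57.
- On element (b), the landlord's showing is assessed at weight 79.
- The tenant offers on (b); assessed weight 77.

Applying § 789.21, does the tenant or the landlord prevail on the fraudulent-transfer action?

— Issue I —
Stage I.1 — burden on tenant; standard: the balance of probabilities (weight exceeds 52).
    (a): 57 > 52 [met]
  Stage I.1 is satisfied; the tenant continues to bear the burden.
Stage I.2 — burden on tenant; standard: clear and convincing evidence (weight is at least 79).
    (b): 77 (landlord's 79 disregarded) < 79 [not met]
  Not every element is met, so the tenant fails to carry Stage I.2.
So the landlord prevails on this issue.
— Issue II —
Stage II.1 — burden on tenant; standard: a more-likely-than-not showing (weight is at least 48).
    (c): 53 (landlord's 67 disregarded) ≥ 48 [met]
    (d): 47 < 48 [not met]
  The tenant does not carry Stage II.1.
So the landlord prevails on this issue.
Per-issue: Issue I → landlord; Issue II → landlord. The tenant must prevail on at least one issue; overall, the landlord prevails.

landlord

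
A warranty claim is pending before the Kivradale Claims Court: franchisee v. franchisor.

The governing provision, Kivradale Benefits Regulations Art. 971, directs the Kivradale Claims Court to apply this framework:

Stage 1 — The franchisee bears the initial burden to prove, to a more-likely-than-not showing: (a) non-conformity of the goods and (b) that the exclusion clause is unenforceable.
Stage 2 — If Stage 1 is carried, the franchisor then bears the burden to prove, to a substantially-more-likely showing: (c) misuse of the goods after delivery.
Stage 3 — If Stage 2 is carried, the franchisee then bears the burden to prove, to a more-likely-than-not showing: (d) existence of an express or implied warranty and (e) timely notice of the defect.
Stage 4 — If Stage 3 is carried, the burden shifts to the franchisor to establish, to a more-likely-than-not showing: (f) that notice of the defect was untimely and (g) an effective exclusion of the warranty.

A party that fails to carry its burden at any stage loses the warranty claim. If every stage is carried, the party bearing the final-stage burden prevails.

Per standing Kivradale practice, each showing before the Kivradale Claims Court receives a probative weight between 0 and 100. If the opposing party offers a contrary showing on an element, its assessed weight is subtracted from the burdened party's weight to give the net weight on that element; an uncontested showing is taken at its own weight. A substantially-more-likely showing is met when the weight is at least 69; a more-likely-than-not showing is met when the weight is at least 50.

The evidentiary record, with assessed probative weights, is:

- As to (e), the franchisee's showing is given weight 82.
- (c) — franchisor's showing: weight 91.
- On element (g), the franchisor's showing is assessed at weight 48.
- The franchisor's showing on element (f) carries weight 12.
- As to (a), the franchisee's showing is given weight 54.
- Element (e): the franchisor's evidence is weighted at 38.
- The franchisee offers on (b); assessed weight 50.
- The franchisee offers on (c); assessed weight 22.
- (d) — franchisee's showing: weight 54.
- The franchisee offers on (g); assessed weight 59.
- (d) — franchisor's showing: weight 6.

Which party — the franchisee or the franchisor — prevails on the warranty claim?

Stage 1 (franchisee, a more-likely-than-not showing, weight is at least 50): (a) 54 ≥ 50 — meets; (b) 50 ≥ 50 — meets.
  Stage 1 is satisfied; the onus moves to the franchisor.
Stage 2 (franchisor, a substantially-more-likely showing, weight is at least 69): (c) net 91−22=69 ≥ 69 — meets.
  All elements met. The burden passes to the franchisee.
Stage 3 (franchisee, a more-likely-than-not showing, weight is at least 50): (d) net 54−6=48 < 50 — fails; (e) net 82−38=44 < 50 — fails.
  Stage 3 not carried; the franchisee fails its burden.
The analysis ends at Stage 3; the franchisor prevails.

franchisor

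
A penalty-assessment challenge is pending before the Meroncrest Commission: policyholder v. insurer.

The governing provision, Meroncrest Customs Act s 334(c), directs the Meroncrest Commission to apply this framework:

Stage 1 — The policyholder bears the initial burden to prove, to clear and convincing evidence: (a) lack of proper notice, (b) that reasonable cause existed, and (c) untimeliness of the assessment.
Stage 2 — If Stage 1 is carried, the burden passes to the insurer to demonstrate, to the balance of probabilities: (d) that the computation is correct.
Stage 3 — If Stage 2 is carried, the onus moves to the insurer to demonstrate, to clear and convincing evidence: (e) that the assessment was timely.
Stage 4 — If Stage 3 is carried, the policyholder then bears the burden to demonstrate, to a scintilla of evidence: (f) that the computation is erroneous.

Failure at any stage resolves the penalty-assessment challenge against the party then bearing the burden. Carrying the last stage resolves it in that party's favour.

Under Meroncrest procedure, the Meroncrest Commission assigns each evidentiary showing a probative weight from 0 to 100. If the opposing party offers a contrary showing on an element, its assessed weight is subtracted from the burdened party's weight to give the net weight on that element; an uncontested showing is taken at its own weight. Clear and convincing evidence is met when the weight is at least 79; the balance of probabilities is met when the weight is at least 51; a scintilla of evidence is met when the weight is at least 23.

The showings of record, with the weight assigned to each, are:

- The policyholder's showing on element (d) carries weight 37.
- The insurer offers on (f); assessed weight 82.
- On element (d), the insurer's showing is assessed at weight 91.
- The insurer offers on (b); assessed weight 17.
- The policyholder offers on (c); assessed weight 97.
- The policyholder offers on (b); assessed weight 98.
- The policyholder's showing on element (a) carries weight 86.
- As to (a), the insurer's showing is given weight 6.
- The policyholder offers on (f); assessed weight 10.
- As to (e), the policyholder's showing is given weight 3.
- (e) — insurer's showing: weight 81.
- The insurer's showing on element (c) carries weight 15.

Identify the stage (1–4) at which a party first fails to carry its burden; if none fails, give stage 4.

stage 3

Stage 1 — burden on policyholder; standard: clear and convincing evidence (weight is at least 79).
    (a): 86 − 6 = 80 ≥ 79 [met]
    (b): 98 − 17 = 81 ≥ 79 [met]
    (c): 97 − 15 = 82 ≥ 79 [met]
  Stage 1 carried; the burden shifts to the insurer.
Stage 2 — burden on insurer; standard: the balance of probabilities (weight is at least 51).
    (d): 91 − 37 = 54 ≥ 51 [met]
  Stage 2 is satisfied; the insurer continues to bear the burden.
Stage 3 — burden on insurer; standard: clear and convincing evidence (weight is at least 79).
    (e): 81 − 3 = 78 < 79 [not met]
  Not every element is met, so the insurer fails to carry Stage 3.
The analysis ends at Stage 3; the policyholder prevails.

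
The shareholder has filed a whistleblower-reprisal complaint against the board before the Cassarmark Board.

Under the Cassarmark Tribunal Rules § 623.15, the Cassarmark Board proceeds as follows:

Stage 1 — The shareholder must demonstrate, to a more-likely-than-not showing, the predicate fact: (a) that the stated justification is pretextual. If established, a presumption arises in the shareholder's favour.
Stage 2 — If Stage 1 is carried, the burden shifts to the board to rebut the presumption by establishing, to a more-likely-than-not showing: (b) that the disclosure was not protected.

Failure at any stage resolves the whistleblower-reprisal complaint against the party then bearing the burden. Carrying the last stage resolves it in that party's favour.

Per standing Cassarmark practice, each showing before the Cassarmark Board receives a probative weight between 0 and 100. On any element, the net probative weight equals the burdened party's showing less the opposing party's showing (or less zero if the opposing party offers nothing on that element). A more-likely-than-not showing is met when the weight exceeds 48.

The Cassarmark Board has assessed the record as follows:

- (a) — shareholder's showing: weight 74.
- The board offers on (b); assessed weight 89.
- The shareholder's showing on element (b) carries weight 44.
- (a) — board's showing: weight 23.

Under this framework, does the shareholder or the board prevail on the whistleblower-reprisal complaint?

shareholder

Stage 1 — burden on shareholder; standard: a more-likely-than-not showing (weight exceeds 48).
    (a): 74 − 23 = 51 > 48 [met]
  Stage 1 carried; the burden shifts to the board.
Stage 2 — burden on board; standard: a more-likely-than-not showing (weight exceeds 48).
    (b): 89 − 44 = 45 ≤ 48 [not met]
  Not every element is met, so the board fails to carry Stage 2.
The analysis ends at Stage 2; the shareholder prevails.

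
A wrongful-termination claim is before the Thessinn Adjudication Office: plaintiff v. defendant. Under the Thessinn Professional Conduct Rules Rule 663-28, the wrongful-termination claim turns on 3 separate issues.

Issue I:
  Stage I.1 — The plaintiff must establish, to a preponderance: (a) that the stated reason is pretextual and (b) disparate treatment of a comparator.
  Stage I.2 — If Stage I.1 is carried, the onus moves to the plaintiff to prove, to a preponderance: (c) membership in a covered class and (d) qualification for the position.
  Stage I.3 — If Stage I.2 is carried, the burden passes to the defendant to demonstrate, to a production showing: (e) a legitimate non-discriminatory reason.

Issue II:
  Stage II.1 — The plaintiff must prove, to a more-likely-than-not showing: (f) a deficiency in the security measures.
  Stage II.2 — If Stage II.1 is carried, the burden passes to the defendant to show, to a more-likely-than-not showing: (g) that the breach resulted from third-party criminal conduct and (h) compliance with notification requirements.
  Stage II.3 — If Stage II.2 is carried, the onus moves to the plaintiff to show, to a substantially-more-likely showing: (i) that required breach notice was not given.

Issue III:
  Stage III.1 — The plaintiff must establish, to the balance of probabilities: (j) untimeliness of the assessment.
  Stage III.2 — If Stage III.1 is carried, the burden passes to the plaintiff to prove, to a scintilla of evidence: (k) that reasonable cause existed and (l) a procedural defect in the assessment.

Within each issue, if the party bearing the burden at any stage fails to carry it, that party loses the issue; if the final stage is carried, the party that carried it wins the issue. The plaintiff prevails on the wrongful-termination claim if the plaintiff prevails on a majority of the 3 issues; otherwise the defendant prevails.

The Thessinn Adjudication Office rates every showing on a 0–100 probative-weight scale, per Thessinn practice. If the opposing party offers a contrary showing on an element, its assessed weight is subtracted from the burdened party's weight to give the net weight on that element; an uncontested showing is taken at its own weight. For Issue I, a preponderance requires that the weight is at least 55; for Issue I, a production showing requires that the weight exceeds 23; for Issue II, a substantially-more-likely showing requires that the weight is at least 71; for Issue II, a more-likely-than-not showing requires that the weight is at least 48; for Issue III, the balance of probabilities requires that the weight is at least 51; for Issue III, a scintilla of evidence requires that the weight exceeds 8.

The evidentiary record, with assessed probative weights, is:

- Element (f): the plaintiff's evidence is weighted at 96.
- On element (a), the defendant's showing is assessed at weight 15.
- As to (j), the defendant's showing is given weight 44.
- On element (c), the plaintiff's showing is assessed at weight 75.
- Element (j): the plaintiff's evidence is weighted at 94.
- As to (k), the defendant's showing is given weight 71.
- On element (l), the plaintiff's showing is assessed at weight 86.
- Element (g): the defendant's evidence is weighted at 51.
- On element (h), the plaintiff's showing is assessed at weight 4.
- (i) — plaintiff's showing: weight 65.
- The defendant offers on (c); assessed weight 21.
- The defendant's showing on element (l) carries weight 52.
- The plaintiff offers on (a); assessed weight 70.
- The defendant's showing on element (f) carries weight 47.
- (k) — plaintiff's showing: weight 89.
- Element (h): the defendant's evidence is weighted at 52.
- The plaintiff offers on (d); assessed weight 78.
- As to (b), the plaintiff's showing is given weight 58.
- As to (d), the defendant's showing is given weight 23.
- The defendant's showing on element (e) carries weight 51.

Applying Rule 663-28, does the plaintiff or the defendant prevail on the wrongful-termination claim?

— Issue I —
Stage I.1 (plaintiff, a preponderance, weight is at least 55): (a) net 70−15=55 ≥ 55 — meets; (b) 58 ≥ 55 — meets.
  Stage I.1 carried; the burden remains with the plaintiff.
Stage I.2 (plaintiff, a preponderance, weight is at least 55): (c) net 75−21=54 < 55 — fails; (d) net 78−23=55 ≥ 55 — meets.
  Stage I.2 not carried; the plaintiff fails its burden.
The defendant prevails on this issue.
— Issue II —
Stage II.1 (plaintiff, a more-likely-than-not showing, weight is at least 48): (f) net 96−47=49 ≥ 48 — meets.
  Stage II.1 is satisfied; the onus moves to the defendant.
Stage II.2 (defendant, a more-likely-than-not showing, weight is at least 48): (g) 51 ≥ 48 — meets; (h) net 52−4=48 ≥ 48 — meets.
  Stage II.2 carried; the burden shifts to the plaintiff.
Stage II.3 (plaintiff, a substantially-more-likely showing, weight is at least 71): (i) 65 < 71 — fails.
  Stage II.3 not carried; the plaintiff fails its burden.
The defendant prevails on this issue.
— Issue III —
Stage III.1 — burden on plaintiff; standard: the balance of probabilities (weight is at least 51).
    (j): 94 − 44 = 50 < 51 [not met]
  The plaintiff does not carry Stage III.1.
The defendant prevails on this issue.
Per-issue: Issue I → defendant; Issue II → defendant; Issue III → defendant. The plaintiff must prevail on a majority of issues; overall, the defendant prevails.

defendant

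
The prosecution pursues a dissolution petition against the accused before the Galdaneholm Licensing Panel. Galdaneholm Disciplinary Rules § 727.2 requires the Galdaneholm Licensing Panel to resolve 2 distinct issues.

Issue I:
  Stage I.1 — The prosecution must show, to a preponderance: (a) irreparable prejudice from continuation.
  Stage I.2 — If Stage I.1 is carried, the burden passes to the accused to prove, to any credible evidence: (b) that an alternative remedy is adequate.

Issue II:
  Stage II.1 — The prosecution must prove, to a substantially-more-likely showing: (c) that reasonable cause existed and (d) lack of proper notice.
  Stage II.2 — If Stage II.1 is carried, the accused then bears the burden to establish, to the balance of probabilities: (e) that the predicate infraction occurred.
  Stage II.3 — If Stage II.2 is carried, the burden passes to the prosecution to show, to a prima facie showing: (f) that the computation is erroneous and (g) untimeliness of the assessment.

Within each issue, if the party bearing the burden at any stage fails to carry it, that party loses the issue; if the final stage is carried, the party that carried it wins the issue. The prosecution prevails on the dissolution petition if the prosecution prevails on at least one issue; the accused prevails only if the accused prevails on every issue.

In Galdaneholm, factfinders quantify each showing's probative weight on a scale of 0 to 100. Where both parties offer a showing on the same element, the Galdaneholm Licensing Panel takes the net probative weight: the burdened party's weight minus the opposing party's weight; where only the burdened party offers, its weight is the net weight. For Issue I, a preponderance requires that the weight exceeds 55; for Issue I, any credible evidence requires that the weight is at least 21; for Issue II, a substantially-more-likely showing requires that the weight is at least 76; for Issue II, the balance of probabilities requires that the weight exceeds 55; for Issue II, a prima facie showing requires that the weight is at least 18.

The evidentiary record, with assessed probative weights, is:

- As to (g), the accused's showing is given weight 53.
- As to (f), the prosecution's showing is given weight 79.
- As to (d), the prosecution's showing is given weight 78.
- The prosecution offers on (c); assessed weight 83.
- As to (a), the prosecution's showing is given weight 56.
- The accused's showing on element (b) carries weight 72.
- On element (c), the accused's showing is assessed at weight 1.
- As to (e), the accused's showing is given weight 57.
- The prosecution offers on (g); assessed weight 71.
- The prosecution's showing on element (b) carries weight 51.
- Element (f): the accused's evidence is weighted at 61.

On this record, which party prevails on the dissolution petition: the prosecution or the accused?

prosecution

— Issue I —
At Stage I.1 the prosecution must meet a preponderance (weight exceeds 55): on (a) the weight is 56, > 55, so (a) meets the standard.
  All elements met. The burden passes to the accused.
At Stage I.2 the accused must meet any credible evidence (weight is at least 21): on (b) the weight is 72 less the opposing 51 gives net 21, which does reach 21, so (b) meets the standard.
  The accused carries the last stage.
Every stage carried; the accused prevails on this issue.
— Issue II —
Stage II.1 — burden on prosecution; standard: a substantially-more-likely showing (weight is at least 76).
    (c): 83 − 1 = 82 ≥ 76 [met]
    (d): 78 ≥ 76 [met]
  The prosecution carries Stage II.1; the accused now bears the burden.
Stage II.2 — burden on accused; standard: the balance of probabilities (weight exceeds 55).
    (e): 57 > 55 [met]
  Stage II.2 carried; the burden shifts to the prosecution.
Stage II.3 — burden on prosecution; standard: a prima facie showing (weight is at least 18).
    (f): 79 − 61 = 18 ≥ 18 [met]
    (g): 71 − 53 = 18 ≥ 18 [met]
  All elements met at the final stage.
Every stage carried; the prosecution prevails on this issue.
Per-issue: Issue I → accused; Issue II → prosecution. The prosecution must prevail on at least one issue; overall, the prosecution prevails.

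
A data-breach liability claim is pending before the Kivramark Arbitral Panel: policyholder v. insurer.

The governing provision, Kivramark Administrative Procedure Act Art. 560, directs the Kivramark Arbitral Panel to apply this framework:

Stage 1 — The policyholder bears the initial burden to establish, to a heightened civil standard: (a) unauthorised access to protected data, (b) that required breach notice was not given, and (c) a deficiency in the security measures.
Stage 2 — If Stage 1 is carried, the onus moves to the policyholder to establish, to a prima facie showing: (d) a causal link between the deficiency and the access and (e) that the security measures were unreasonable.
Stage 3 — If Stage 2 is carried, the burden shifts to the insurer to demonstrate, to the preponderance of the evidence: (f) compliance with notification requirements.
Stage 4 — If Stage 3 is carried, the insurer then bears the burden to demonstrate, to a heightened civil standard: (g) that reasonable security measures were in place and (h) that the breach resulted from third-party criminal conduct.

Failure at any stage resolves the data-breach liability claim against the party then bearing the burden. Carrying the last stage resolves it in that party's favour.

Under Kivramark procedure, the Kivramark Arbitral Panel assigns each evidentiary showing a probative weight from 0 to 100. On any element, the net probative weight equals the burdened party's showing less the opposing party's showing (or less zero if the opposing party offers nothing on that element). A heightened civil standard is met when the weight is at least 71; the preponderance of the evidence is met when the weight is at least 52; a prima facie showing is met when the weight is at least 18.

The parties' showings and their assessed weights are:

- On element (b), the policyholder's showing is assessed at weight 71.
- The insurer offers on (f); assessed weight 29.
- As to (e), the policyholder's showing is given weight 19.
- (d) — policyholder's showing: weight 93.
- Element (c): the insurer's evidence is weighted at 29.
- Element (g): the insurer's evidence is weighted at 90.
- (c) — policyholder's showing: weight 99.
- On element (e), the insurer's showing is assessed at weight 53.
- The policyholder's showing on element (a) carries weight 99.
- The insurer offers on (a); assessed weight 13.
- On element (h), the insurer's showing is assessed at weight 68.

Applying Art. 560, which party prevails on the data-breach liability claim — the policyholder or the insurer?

Stage 1 — burden on policyholder; standard: a heightened civil standard (weight is at least 71).
    (a): 99 − 13 = 86 ≥ 71 [met]
    (b): 71 ≥ 71 [met]
    (c): 99 − 29 = 70 < 71 [not met]
  Stage 1 not carried; the policyholder fails its burden.
The insurer prevails.

insurer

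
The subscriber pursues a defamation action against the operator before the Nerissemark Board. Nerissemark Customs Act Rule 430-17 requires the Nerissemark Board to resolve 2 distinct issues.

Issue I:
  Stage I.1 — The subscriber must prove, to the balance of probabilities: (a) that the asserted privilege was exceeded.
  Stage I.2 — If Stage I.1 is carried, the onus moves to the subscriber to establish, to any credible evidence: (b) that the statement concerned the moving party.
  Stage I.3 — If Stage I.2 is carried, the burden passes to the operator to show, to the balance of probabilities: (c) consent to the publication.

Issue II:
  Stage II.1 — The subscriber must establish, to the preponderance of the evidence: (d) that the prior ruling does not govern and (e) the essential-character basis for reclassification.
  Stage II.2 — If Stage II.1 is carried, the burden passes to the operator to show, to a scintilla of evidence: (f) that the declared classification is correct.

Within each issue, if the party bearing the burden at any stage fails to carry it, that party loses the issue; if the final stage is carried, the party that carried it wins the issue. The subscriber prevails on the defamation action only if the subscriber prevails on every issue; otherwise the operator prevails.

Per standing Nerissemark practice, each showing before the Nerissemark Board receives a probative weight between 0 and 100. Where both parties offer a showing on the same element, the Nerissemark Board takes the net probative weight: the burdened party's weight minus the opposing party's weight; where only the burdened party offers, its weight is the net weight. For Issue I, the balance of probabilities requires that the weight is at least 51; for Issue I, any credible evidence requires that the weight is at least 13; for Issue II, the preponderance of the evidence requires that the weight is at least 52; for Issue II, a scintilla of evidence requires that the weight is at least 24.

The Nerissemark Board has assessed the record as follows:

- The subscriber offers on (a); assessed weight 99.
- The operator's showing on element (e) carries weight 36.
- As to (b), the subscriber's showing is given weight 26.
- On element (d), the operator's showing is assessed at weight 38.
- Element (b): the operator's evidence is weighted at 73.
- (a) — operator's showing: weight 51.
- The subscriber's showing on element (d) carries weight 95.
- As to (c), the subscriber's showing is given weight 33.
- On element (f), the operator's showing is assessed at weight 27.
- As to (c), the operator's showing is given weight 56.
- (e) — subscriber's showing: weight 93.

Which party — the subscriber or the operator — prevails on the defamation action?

— Issue I —
Stage I.1 (subscriber, the balance of probabilities, weight is at least 51): (a) net 99−51=48 < 51 — fails.
  The subscriber does not carry Stage I.1.
The operator prevails on this issue.
— Issue II —
Stage II.1 (subscriber, the preponderance of the evidence, weight is at least 52): (d) net 95−38=57 ≥ 52 — meets; (e) net 93−36=57 ≥ 52 — meets.
  Stage II.1 is satisfied; the onus moves to the operator.
Stage II.2 (operator, a scintilla of evidence, weight is at least 24): (f) 27 ≥ 24 — meets.
  The operator carries the last stage.
Every stage carried; the operator prevails on this issue.
Per-issue: Issue I → operator; Issue II → operator. The subscriber must prevail on every issue; overall, the operator prevails.

operator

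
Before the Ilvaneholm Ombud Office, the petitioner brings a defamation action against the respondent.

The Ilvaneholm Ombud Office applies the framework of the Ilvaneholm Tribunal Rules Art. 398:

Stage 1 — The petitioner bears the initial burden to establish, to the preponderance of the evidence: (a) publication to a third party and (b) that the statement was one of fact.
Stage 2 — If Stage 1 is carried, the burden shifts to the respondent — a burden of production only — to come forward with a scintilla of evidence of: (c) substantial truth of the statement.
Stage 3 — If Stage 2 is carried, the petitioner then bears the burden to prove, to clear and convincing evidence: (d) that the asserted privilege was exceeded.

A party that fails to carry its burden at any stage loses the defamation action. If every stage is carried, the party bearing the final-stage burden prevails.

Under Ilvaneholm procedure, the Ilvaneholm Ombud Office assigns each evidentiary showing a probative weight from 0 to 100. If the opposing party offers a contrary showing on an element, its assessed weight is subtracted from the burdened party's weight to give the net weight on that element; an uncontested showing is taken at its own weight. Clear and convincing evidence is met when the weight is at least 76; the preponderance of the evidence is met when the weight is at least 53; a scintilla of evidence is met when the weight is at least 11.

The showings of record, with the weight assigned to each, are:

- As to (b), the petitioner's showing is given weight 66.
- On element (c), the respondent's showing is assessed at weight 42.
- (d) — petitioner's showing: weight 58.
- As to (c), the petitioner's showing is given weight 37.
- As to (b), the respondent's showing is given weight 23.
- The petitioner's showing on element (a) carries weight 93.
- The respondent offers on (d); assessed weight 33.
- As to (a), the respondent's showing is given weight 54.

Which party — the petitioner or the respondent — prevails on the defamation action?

Stage 1 (petitioner, the preponderance of the evidence, weight is at least 53): (a) net 93−54=39 < 53 — fails; (b) net 66−23=43 < 53 — fails.
  Stage 1 not carried; the petitioner fails its burden.
The respondent prevails.

respondent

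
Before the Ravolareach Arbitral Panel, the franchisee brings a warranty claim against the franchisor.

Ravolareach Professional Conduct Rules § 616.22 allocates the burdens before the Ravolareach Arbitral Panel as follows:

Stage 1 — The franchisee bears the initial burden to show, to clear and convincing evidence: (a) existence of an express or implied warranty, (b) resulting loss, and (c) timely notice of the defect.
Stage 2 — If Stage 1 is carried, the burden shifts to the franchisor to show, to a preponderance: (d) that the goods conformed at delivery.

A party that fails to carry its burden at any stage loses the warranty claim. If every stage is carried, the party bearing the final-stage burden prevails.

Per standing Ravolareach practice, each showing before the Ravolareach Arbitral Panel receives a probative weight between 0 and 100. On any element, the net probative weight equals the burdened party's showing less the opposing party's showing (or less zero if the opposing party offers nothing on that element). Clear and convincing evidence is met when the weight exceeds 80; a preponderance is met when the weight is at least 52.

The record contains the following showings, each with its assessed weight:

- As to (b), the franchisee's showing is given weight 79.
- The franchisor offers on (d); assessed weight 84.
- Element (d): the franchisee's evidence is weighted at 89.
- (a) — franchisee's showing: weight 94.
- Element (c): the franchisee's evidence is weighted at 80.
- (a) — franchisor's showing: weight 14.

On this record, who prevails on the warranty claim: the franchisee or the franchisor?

Stage 1 (franchisee, clear and convincing evidence, weight exceeds 80): (a) net 94−14=80 ≤ 80 — fails; (b) 79 ≤ 80 — fails; (c) 80 ≤ 80 — fails.
  The franchisee does not carry Stage 1.
The analysis ends at Stage 1; the franchisor prevails.

franchisor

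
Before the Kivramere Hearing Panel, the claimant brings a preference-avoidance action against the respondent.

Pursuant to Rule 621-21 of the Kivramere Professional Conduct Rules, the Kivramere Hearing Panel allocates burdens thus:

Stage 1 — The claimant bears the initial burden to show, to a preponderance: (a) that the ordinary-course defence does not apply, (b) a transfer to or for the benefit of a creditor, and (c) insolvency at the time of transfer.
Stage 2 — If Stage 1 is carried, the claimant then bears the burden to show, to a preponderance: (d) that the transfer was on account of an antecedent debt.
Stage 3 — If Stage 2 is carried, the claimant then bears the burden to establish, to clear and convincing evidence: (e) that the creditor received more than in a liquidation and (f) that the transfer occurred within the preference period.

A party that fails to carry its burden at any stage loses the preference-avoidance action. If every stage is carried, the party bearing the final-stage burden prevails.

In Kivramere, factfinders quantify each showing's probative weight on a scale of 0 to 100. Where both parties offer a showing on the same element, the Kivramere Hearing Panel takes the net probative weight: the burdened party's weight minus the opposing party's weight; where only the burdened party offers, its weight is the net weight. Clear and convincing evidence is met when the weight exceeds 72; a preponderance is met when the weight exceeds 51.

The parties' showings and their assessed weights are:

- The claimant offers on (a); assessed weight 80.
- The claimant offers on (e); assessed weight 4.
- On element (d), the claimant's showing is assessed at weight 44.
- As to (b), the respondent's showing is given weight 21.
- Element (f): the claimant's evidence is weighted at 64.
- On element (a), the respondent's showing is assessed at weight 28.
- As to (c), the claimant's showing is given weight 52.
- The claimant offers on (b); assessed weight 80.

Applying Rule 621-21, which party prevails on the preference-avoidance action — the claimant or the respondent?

At Stage 1 the claimant must meet a preponderance (weight exceeds 51): on (a) the weight is 80 less the opposing 28 gives net 52, which does exceed 51, so (a) meets the standard; on (b) the weight is 80 less the opposing 21 gives net 59, which does exceed 51, so (b) meets the standard; on (c) the weight is 52, which does exceed 51, so (c) meets the standard.
  Stage 1 is satisfied; the claimant continues to bear the burden.
At Stage 2 the claimant must meet a preponderance (weight exceeds 51): on (d) the weight is 44, ≤ 51, so (d) does not meet the standard.
  The claimant does not carry Stage 2.
The analysis ends at Stage 2; the respondent prevails.

respondent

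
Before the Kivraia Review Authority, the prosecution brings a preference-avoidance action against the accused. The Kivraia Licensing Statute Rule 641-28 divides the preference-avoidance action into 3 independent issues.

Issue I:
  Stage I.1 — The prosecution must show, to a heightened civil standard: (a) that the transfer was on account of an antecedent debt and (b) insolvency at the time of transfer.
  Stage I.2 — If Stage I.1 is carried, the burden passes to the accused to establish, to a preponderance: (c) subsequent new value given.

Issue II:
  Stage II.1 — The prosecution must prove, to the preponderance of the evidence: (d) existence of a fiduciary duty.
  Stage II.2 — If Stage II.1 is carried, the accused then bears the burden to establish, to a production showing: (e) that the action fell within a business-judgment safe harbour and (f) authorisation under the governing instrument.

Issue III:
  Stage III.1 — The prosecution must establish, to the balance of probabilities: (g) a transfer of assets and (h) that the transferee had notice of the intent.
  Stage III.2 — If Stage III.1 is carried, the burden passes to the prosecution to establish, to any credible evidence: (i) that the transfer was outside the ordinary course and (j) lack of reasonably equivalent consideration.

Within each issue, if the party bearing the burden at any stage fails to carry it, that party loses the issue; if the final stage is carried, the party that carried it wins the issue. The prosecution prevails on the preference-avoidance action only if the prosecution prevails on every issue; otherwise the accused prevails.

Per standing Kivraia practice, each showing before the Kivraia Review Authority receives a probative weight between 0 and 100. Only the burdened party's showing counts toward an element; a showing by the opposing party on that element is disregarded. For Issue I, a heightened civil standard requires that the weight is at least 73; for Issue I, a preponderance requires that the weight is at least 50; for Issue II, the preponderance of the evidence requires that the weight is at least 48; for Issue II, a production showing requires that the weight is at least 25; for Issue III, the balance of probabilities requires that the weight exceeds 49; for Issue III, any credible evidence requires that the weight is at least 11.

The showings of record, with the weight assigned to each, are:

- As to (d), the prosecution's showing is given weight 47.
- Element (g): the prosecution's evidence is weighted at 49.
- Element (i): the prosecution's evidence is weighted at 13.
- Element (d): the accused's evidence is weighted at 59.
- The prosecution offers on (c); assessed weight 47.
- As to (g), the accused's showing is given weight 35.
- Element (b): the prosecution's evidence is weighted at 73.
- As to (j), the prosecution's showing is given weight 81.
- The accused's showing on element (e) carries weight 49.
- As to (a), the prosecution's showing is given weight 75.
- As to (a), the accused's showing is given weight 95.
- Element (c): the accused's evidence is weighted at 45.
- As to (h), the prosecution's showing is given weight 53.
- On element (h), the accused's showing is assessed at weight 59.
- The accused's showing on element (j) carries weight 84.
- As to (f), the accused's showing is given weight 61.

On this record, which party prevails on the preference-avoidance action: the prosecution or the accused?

accused

— Issue I —
Stage I.1 — burden on prosecution; standard: a heightened civil standard (weight is at least 73).
    (a): 75 (accused's 95 disregarded) ≥ 73 [met]
    (b): 73 ≥ 73 [met]
  Stage I.1 is satisfied; the onus moves to the accused.
Stage I.2 — burden on accused; standard: a preponderance (weight is at least 50).
    (c): 45 (prosecution's 47 disregarded) < 50 [not met]
  Not every element is met, so the accused fails to carry Stage I.2.
The analysis ends at Stage I.2; the prosecution prevails on this issue.
— Issue II —
Stage II.1 — burden on prosecution; standard: the preponderance of the evidence (weight is at least 48).
    (d): 47 (accused's 59 disregarded) < 48 [not met]
  The prosecution does not carry Stage II.1.
The accused prevails on this issue.
— Issue III —
Stage III.1 — burden on prosecution; standard: the balance of probabilities (weight exceeds 49).
    (g): 49 (accused's 35 disregarded) ≤ 49 [not met]
    (h): 53 (accused's 59 disregarded) > 49 [met]
  Stage III.1 not carried; the prosecution fails its burden.
So the accused prevails on this issue.
Per-issue: Issue I → prosecution; Issue II → accused; Issue III → accused. The prosecution must prevail on every issue; overall, the accused prevails.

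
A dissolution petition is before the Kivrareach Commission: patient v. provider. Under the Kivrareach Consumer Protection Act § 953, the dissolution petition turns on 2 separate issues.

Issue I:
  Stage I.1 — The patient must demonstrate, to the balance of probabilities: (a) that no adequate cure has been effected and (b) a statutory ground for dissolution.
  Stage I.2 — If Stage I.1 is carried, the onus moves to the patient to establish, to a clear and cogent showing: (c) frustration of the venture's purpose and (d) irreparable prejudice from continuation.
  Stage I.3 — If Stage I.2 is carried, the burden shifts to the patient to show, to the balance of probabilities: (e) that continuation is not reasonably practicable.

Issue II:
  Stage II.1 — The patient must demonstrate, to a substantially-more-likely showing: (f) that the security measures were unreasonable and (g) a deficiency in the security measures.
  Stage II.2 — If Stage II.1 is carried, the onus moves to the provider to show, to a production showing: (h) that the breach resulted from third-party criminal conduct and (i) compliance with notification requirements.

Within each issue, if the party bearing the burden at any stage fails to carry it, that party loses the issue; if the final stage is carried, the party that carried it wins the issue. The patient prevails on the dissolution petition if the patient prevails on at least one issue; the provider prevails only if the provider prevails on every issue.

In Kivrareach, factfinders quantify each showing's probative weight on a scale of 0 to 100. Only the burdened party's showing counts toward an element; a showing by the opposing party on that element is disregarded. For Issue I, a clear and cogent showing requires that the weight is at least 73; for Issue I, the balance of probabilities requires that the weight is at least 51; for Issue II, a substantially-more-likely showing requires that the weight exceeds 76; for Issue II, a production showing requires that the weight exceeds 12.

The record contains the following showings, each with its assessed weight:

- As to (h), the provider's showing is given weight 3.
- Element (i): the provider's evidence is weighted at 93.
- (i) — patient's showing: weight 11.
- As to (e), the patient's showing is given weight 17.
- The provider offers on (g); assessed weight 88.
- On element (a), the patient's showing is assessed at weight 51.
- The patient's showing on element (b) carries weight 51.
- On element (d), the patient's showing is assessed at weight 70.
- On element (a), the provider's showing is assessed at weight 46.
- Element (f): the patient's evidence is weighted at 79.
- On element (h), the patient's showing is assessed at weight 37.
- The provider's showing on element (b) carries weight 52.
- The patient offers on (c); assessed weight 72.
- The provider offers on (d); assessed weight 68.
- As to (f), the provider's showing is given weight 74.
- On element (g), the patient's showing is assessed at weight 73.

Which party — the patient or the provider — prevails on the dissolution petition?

— Issue I —
At Stage I.1 the patient must meet the balance of probabilities (weight is at least 51): on (a) the weight is 51 (the provider's 46 is given no effect), which does reach 51, so (a) meets the standard; on (b) the weight is 51 (the provider's 52 is given no effect), ≥ 51, so (b) meets the standard.
  Stage I.1 is satisfied; the patient continues to bear the burden.
At Stage I.2 the patient must meet a clear and cogent showing (weight is at least 73): on (c) the weight is 72, < 73, so (c) does not meet the standard; on (d) the weight is 70 (the provider's 68 is given no effect), which does not reach 73, so (d) does not meet the standard.
  The patient does not carry Stage I.2.
The provider prevails on this issue.
— Issue II —
At Stage II.1 the patient must meet a substantially-more-likely showing (weight exceeds 76): on (f) the weight is 79 (the provider's 74 is given no effect), which does exceed 76, so (f) meets the standard; on (g) the weight is 73 (the provider's 88 is given no effect), ≤ 76, so (g) does not meet the standard.
  Not every element is met, so the patient fails to carry Stage II.1.
So the provider prevails on this issue.
Per-issue: Issue I → provider; Issue II → provider. The patient must prevail on at least one issue; overall, the provider prevails.

provider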